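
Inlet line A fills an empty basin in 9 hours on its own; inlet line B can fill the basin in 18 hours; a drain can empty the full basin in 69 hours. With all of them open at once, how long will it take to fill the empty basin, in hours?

Net rate = 1/9 + 1/18 − 1/69 = (46 + 23 − 6)/414 = 63/414 = 7/46 per hour.
Filling time = 1 ÷ (7/46) = 46/7 hours.

46/7 hours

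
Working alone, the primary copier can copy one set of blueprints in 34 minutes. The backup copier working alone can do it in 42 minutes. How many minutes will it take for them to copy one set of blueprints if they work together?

Combined rate: 1/34 + 1/42 = (21 + 17)/714 = 38/714 = 19/357 per minute.
Time = 1 ÷ (19/357) = 357/19 minutes.

357/19 minutes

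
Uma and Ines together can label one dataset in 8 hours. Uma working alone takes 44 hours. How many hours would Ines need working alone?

88/9 hours

Combined rate is 1/8 per hour.
Known contribution: 1/44 per hour.
So Ines's rate is 1/8 − 1/44 = 9/88, meaning 88/9 hours alone.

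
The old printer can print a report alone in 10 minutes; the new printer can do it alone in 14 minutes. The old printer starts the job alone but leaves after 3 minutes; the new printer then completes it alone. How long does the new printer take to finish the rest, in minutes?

49/5 minutes

In 3 minutes the old printer does 3/10 of the job, leaving 7/10.
The new printer works at 1/14 per minute, so finishing takes 7/10 ÷ 1/14 = 49/5 minutes.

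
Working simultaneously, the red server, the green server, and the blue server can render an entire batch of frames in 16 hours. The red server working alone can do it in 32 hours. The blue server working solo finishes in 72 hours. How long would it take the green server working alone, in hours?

Combined rate is 1/16 per hour.
Known contribution: 1/32 + 1/72 = (9 + 4)/288 = 13/288 per hour.
So the green server's rate is 1/16 − 13/288 = 5/288, meaning 288/5 hours alone.

288/5 hours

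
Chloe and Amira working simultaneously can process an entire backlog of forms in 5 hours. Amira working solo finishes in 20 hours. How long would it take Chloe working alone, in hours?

20/3 hours

Combined rate is 1/5 per hour.
Known contribution: 1/20 per hour.
So Chloe's rate is 1/5 − 1/20 = 3/20, meaning 20/3 hours alone.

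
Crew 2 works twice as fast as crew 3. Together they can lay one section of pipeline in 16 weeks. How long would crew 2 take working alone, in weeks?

Let crew 3's rate be r; then crew 2's rate is 2r, so together (2 + 1)r = 3r = 1/16.
Thus r = 1/48 per week.
Crew 3 alone: 48 weeks; crew 2 alone: 24 weeks.

24 weeks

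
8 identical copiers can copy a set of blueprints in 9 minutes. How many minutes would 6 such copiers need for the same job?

12 minutes

Total work is 8·9 = 72 copier-minutes.
With 6 copiers: 72/6 = 12 minutes.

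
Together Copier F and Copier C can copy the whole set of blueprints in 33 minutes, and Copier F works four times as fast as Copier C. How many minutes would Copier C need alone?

165 minutes

Let Copier C's rate be r; then Copier F's rate is 4r, so together (4 + 1)r = 5r = 1/33.
Thus r = 1/165 per minute.
Copier C alone: 165 minutes; Copier F alone: 165/4 minutes.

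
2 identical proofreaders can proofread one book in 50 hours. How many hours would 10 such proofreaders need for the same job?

Total work is 2·50 = 100 proofreader-hours.
With 10 proofreaders: 100/10 = 10 hours.

10 hours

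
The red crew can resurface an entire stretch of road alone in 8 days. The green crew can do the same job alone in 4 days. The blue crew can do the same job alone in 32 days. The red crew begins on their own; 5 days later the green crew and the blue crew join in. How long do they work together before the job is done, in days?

12/13 days

In the first 5 days the red crew alone does 5/8 of the job, leaving 3/8.
Once everyone is working, combined rate: 1/8 + 1/4 + 1/32 = (4 + 8 + 1)/32 = 13/32 per day.
Remaining 3/8 at 13/32 per day takes 12/13 days.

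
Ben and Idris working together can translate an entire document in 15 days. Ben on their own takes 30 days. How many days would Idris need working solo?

30 days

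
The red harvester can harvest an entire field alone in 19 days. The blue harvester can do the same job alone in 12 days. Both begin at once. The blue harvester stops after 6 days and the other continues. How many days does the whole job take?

19/2 days

In the first 6 days the combined rate is 31/228, so 31/38 of the job is done, leaving 7/38.
After the blue harvester leaves the rate is 1/19 per day; the remaining 7/38 takes 7/2 days.
Total = 6 + 7/2 = 19/2 days.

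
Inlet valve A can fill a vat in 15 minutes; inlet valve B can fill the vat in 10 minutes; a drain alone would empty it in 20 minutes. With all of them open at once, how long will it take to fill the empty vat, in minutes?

Net rate = 1/15 + 1/10 − 1/20 = (4 + 6 − 3)/60 = 7/60 per minute.
Filling time = 1 ÷ (7/60) = 60/7 minutes.

60/7 minutes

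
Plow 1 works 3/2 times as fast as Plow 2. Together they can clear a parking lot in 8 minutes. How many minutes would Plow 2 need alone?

20 minutes

Let Plow 2's rate be r; then Plow 1's rate is (3/2)r, so together (3/2 + 1)r = (5/2)r = 1/8.
Thus r = 1/20 per minute.
Plow 2 alone: 20 minutes; Plow 1 alone: 40/3 minutes.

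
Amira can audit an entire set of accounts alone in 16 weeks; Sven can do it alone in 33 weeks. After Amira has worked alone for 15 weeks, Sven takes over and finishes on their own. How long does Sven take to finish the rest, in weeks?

In 15 weeks Amira does 15/16 of the job, leaving 1/16.
Sven works at 1/33 per week, so finishing takes 1/16 ÷ 1/33 = 33/16 weeks.

33/16 weeks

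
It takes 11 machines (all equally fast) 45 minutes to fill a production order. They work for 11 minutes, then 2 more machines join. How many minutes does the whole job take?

517/13 minutes

One machine does 1/495 of the job per minute.
After 11 minutes with 11 machines, 11/45 is done (34/45 left).
With 13 machines the rate is 13/495, so the rest takes 34/45 ÷ 13/495 = 374/13 minutes.
Total = 11 + 374/13 = 517/13 minutes.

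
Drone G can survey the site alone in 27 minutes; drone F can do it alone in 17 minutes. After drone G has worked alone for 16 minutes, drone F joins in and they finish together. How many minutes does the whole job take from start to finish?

81/4 minutes

In 16 minutes drone G does 16/27 of the job, leaving 11/27.
Drone G and drone F together work at 44/459 per minute, so finishing takes 11/27 ÷ 44/459 = 17/4 minutes.
Total time = 16 + 17/4 = 81/4 minutes.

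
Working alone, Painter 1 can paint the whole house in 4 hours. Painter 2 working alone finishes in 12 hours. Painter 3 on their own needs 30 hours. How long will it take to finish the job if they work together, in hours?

Combined rate: 1/4 + 1/12 + 1/30 = (15 + 5 + 2)/60 = 22/60 = 11/30 per hour.
Time = 1 ÷ (11/30) = 30/11 hours.

30/11 hours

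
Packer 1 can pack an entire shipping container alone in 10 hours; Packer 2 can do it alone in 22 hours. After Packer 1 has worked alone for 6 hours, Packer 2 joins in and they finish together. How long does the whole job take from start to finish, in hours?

35/4 hours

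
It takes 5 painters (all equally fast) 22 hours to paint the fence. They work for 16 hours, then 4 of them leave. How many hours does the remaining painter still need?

One painter does 1/110 of the job per hour.
After 16 hours with 5 painters, 8/11 is done (3/11 left).
With 1 painter the rate is 1/110, so the rest takes 3/11 ÷ 1/110 = 30 hours.

30 hours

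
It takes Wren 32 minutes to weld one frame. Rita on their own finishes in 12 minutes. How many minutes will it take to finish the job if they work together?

96/11 minutes

Combined rate: 1/32 + 1/12 = (3 + 8)/96 = 11/96 per minute.
Time = 1 ÷ (11/96) = 96/11 minutes.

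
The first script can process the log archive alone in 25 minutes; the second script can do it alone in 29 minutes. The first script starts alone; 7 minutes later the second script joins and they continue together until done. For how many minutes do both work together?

In 7 minutes the first script does 7/25 of the job, leaving 18/25.
The first script and the second script together work at 54/725 per minute, so finishing takes 18/25 ÷ 54/725 = 29/3 minutes.

29/3 minutes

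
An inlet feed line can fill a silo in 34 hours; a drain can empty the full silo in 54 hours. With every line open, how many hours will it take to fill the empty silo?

Net rate = 1/34 − 1/54 = (27 − 17)/918 = 10/918 = 5/459 per hour.
Filling time = 1 ÷ (5/459) = 459/5 hours.

459/5 hours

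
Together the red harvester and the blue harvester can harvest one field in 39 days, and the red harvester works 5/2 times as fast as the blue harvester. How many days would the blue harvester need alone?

273/2 days

Let the blue harvester's rate be r; then the red harvester's rate is (5/2)r, so together (5/2 + 1)r = (7/2)r = 1/39.
Thus r = 2/273 per day.
The blue harvester alone: 273/2 days; the red harvester alone: 273/5 days.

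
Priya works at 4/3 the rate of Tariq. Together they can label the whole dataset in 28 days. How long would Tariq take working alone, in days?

Let Tariq's rate be r; then Priya's rate is (4/3)r, so together (4/3 + 1)r = (7/3)r = 1/28.
Thus r = 3/196 per day.
Tariq alone: 196/3 days; Priya alone: 49 days.

196/3 days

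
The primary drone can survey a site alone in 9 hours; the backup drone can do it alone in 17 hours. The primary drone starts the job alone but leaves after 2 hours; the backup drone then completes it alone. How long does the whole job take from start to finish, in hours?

In 2 hours the primary drone does 2/9 of the job, leaving 7/9.
The backup drone works at 1/17 per hour, so finishing takes 7/9 ÷ 1/17 = 119/9 hours.
Total time = 2 + 119/9 = 137/9 hours.

137/9 hours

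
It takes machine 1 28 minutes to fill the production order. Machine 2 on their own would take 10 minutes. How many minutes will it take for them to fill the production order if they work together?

140/19 minutes

With two workers the combined time is the product over the sum: 28·10/(28+10) = 280/38 = 140/19 minutes.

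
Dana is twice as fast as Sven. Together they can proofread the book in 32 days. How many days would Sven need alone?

96 days

Let Sven's rate be r; then Dana's rate is 2r, so together (2 + 1)r = 3r = 1/32.
Thus r = 1/96 per day.
Sven alone: 96 days; Dana alone: 48 days.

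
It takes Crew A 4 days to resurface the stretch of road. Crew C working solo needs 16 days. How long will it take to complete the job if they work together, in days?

Combined rate: 1/4 + 1/16 = (4 + 1)/16 = 5/16 per day.
Time = 1 ÷ (5/16) = 16/5 days.

16/5 days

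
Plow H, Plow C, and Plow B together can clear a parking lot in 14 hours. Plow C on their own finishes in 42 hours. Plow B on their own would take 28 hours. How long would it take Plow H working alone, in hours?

Combined rate is 1/14 per hour.
Known contribution: 1/42 + 1/28 = (2 + 3)/84 = 5/84 per hour.
So Plow H's rate is 1/14 − 5/84 = 1/84, meaning 84 hours alone.

84 hours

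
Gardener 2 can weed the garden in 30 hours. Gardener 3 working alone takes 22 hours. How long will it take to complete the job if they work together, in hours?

With two workers the combined time is the product over the sum: 30·22/(30+22) = 660/52 = 165/13 hours.

165/13 hours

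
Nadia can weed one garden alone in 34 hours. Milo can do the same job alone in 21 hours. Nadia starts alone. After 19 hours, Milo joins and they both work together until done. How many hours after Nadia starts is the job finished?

In the first 19 hours Nadia alone does 19/34 of the job, leaving 15/34.
Once everyone is working, combined rate: 1/34 + 1/21 = (21 + 34)/714 = 55/714 per hour.
Remaining 15/34 at 55/714 per hour takes 63/11 hours.
Total from the start = 19 + 63/11 = 272/11 hours.

272/11 hours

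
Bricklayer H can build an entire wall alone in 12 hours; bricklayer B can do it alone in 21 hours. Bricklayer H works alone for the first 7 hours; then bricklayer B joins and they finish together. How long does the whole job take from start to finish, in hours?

In 7 hours bricklayer H does 7/12 of the job, leaving 5/12.
Bricklayer H and bricklayer B together work at 11/84 per hour, so finishing takes 5/12 ÷ 11/84 = 35/11 hours.
Total time = 7 + 35/11 = 112/11 hours.

112/11 hours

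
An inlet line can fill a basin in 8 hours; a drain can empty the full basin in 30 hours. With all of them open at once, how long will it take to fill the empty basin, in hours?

Net rate = 1/8 − 1/30 = (15 − 4)/120 = 11/120 per hour.
Filling time = 1 ÷ (11/120) = 120/11 hours.

120/11 hours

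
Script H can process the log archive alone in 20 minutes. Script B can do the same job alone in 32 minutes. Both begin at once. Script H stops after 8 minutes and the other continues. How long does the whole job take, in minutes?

96/5 minutes

In the first 8 minutes the combined rate is 13/160, so 13/20 of the job is done, leaving 7/20.
After script H leaves the rate is 1/32 per minute; the remaining 7/20 takes 56/5 minutes.
Total = 8 + 56/5 = 96/5 minutes.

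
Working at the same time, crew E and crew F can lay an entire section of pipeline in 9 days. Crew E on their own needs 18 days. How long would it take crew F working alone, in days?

Combined rate is 1/9 per day.
Known contribution: 1/18 per day.
So crew F's rate is 1/9 − 1/18 = 1/18, meaning 18 days alone.

18 days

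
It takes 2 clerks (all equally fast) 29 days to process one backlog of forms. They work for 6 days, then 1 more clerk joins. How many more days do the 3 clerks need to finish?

46/3 days

One clerk does 1/58 of the job per day.
After 6 days with 2 clerks, 6/29 is done (23/29 left).
With 3 clerks the rate is 3/58, so the rest takes 23/29 ÷ 3/58 = 46/3 days.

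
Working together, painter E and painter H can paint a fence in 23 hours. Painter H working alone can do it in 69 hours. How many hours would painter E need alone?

69/2 hours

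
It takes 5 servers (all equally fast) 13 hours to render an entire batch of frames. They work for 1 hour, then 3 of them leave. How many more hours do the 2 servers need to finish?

One server does 1/65 of the job per hour.
After 1 hour with 5 servers, 1/13 is done (12/13 left).
With 2 servers the rate is 2/65, so the rest takes 12/13 ÷ 2/65 = 30 hours.

30 hours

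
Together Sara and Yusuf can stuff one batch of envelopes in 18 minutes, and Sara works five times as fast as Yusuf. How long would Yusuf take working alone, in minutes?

108 minutes

Let Yusuf's rate be r; then Sara's rate is 5r, so together (5 + 1)r = 6r = 1/18.
Thus r = 1/108 per minute.
Yusuf alone: 108 minutes; Sara alone: 108/5 minutes.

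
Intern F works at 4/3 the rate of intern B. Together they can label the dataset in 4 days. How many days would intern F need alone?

Let intern B's rate be r; then intern F's rate is (4/3)r, so together (4/3 + 1)r = (7/3)r = 1/4.
Thus r = 3/28 per day.
Intern B alone: 28/3 days; intern F alone: 7 days.

7 days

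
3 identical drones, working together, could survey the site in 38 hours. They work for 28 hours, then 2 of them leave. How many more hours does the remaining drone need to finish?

One drone does 1/114 of the job per hour.
After 28 hours with 3 drones, 14/19 is done (5/19 left).
With 1 drone the rate is 1/114, so the rest takes 5/19 ÷ 1/114 = 30 hours.

30 hours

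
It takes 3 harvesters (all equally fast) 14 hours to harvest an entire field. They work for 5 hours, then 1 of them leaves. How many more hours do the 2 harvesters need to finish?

27/2 hours

One harvester does 1/42 of the job per hour.
After 5 hours with 3 harvesters, 5/14 is done (9/14 left).
With 2 harvesters the rate is 2/42 = 1/21, so the rest takes 9/14 ÷ 1/21 = 27/2 hours.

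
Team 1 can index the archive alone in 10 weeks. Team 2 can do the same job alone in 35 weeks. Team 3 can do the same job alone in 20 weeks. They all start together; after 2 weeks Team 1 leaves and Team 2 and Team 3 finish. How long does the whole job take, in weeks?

In the first 2 weeks the combined rate is 5/28, so 5/14 of the job is done, leaving 9/14.
After Team 1 leaves the rate is 11/140 per week; the remaining 9/14 takes 90/11 weeks.
Total = 2 + 90/11 = 112/11 weeks.

112/11 weeks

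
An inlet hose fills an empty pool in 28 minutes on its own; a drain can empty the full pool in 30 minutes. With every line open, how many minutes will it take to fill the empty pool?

420 minutes

Net rate = 1/28 − 1/30 = (15 − 14)/420 = 1/420 per minute.
Filling time = 1 ÷ (1/420) = 420 minutes.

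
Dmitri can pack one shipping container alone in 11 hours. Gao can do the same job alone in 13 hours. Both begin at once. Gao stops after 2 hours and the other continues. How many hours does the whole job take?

121/13 hours

In the first 2 hours the combined rate is 24/143, so 48/143 of the job is done, leaving 95/143.
After Gao leaves the rate is 1/11 per hour; the remaining 95/143 takes 95/13 hours.
Total = 2 + 95/13 = 121/13 hours.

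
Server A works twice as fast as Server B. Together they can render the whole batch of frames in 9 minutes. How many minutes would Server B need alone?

27 minutes

Let Server B's rate be r; then Server A's rate is 2r, so together (2 + 1)r = 3r = 1/9.
Thus r = 1/27 per minute.
Server B alone: 27 minutes; Server A alone: 27/2 minutes.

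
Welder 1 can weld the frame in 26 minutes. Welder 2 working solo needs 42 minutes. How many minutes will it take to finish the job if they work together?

Combined rate: 1/26 + 1/42 = (21 + 13)/546 = 34/546 = 17/273 per minute.
Time = 1 ÷ (17/273) = 273/17 minutes.

273/17 minutes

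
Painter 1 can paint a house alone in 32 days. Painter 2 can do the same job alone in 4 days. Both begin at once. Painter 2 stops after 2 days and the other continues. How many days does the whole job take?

In the first 2 days the combined rate is 9/32, so 9/16 of the job is done, leaving 7/16.
After painter 2 leaves the rate is 1/32 per day; the remaining 7/16 takes 14 days.
Total = 2 + 14 = 16 days.

16 days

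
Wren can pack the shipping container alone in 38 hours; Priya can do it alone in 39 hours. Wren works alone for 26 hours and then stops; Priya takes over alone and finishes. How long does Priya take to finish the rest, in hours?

In 26 hours Wren does 26/38 = 13/19 of the job, leaving 6/19.
Priya works at 1/39 per hour, so finishing takes 6/19 ÷ 1/39 = 234/19 hours.

234/19 hours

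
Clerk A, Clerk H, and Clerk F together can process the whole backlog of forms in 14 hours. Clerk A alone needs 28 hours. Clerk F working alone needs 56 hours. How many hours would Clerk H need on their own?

56 hours

Combined rate is 1/14 per hour.
Known contribution: 1/28 + 1/56 = (2 + 1)/56 = 3/56 per hour.
So Clerk H's rate is 1/14 − 3/56 = 1/56, meaning 56 hours alone.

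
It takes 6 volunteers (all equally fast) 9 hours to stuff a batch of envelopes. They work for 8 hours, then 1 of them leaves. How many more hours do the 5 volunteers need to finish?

6/5 hours

One volunteer does 1/54 of the job per hour.
After 8 hours with 6 volunteers, 8/9 is done (1/9 left).
With 5 volunteers the rate is 5/54, so the rest takes 1/9 ÷ 5/54 = 6/5 hours.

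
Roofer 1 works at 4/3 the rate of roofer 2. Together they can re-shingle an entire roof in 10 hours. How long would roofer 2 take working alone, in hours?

70/3 hours

Let roofer 2's rate be r; then roofer 1's rate is (4/3)r, so together (4/3 + 1)r = (7/3)r = 1/10.
Thus r = 3/70 per hour.
Roofer 2 alone: 70/3 hours; roofer 1 alone: 35/2 hours.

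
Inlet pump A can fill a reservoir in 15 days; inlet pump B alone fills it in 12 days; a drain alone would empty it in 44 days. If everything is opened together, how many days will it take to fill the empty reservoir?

55/7 days

Net rate = 1/15 + 1/12 − 1/44 = (44 + 55 − 15)/660 = 84/660 = 7/55 per day.
Filling time = 1 ÷ (7/55) = 55/7 days.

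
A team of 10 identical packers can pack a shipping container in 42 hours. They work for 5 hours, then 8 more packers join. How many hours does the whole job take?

230/9 hours

One packer does 1/420 of the job per hour.
After 5 hours with 10 packers, 5/42 is done (37/42 left).
With 18 packers the rate is 18/420 = 3/70, so the rest takes 37/42 ÷ 3/70 = 185/9 hours.
Total = 5 + 185/9 = 230/9 hours.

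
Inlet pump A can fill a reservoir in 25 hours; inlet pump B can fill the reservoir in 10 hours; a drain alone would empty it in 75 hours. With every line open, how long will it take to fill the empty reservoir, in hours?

Net rate = 1/25 + 1/10 − 1/75 = (6 + 15 − 2)/150 = 19/150 per hour.
Filling time = 1 ÷ (19/150) = 150/19 hours.

150/19 hours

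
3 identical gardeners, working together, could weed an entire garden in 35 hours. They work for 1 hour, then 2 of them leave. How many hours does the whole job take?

One gardener does 1/105 of the job per hour.
After 1 hour with 3 gardeners, 1/35 is done (34/35 left).
With 1 gardener the rate is 1/105, so the rest takes 34/35 ÷ 1/105 = 102 hours.
Total = 1 + 102 = 103 hours.

103 hours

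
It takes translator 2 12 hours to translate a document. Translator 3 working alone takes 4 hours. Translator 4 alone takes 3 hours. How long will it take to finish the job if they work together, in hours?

3/2 hours

Combined rate: 1/12 + 1/4 + 1/3 = (1 + 3 + 4)/12 = 8/12 = 2/3 per hour.
Time = 1 ÷ (2/3) = 3/2 hours.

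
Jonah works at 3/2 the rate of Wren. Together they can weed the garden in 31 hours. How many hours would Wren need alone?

155/2 hours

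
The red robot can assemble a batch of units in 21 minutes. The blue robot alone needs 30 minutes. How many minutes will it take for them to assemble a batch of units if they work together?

210/17 minutes

Combined rate: 1/21 + 1/30 = (10 + 7)/210 = 17/210 per minute.
Time = 1 ÷ (17/210) = 210/17 minutes.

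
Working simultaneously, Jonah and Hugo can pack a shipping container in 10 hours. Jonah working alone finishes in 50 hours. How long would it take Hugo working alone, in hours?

25/2 hours

Combined rate is 1/10 per hour.
Known contribution: 1/50 per hour.
So Hugo's rate is 1/10 − 1/50 = 2/25, meaning 25/2 hours alone.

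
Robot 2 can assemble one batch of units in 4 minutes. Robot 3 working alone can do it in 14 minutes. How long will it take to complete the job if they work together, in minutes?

Combined rate: 1/4 + 1/14 = (7 + 2)/28 = 9/28 per minute.
Time = 1 ÷ (9/28) = 28/9 minutes.

28/9 minutes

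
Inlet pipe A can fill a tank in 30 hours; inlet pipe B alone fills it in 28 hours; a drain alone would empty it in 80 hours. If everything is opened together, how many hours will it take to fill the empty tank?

336/19 hours

Net rate = 1/30 + 1/28 − 1/80 = (56 + 60 − 21)/1680 = 95/1680 = 19/336 per hour.
Filling time = 1 ÷ (19/336) = 336/19 hours.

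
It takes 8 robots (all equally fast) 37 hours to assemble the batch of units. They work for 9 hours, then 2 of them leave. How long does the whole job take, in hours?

One robot does 1/296 of the job per hour.
After 9 hours with 8 robots, 9/37 is done (28/37 left).
With 6 robots the rate is 6/296 = 3/148, so the rest takes 28/37 ÷ 3/148 = 112/3 hours.
Total = 9 + 112/3 = 139/3 hours.

139/3 hours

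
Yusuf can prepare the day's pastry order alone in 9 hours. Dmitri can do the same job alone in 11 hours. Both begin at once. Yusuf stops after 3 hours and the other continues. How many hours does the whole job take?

22/3 hours

In the first 3 hours the combined rate is 20/99, so 20/33 of the job is done, leaving 13/33.
After Yusuf leaves the rate is 1/11 per hour; the remaining 13/33 takes 13/3 hours.
Total = 3 + 13/3 = 22/3 hours.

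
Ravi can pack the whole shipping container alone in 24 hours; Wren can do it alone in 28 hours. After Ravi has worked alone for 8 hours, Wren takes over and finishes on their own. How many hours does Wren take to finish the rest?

56/3 hours

In 8 hours Ravi does 8/24 = 1/3 of the job, leaving 2/3.
Wren works at 1/28 per hour, so finishing takes 2/3 ÷ 1/28 = 56/3 hours.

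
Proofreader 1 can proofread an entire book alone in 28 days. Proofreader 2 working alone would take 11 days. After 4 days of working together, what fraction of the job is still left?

Combined rate: 1/28 + 1/11 = (11 + 28)/308 = 39/308 per day.
In 4 days they complete 4·39/308 = 39/77 of the job.
So 38/77 remains.

38/77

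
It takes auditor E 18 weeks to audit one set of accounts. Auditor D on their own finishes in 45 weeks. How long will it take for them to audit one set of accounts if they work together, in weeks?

Combined rate: 1/18 + 1/45 = (5 + 2)/90 = 7/90 per week.
Time = 1 ÷ (7/90) = 90/7 weeks.

90/7 weeks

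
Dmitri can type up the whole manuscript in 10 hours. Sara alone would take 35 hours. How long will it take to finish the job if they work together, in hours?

Combined rate: 1/10 + 1/35 = (7 + 2)/70 = 9/70 per hour.
Time = 1 ÷ (9/70) = 70/9 hours.

70/9 hours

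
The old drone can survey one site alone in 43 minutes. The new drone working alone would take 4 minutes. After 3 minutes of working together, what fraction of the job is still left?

31/172

Combined rate: 1/43 + 1/4 = (4 + 43)/172 = 47/172 per minute.
In 3 minutes they complete 3·47/172 = 141/172 of the job.
So 31/172 remains.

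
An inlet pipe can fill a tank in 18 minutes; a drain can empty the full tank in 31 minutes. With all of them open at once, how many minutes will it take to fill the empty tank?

558/13 minutes

Net rate = 1/18 − 1/31 = (31 − 18)/558 = 13/558 per minute.
Filling time = 1 ÷ (13/558) = 558/13 minutes.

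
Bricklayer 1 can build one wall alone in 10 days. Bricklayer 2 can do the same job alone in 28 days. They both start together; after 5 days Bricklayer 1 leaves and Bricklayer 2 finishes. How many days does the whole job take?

In the first 5 days the combined rate is 19/140, so 19/28 of the job is done, leaving 9/28.
After Bricklayer 1 leaves the rate is 1/28 per day; the remaining 9/28 takes 9 days.
Total = 5 + 9 = 14 days.

14 days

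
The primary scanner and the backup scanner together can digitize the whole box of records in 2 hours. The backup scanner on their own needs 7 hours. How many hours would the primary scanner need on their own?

14/5 hours

Combined rate is 1/2 per hour.
Known contribution: 1/7 per hour.
So the primary scanner's rate is 1/2 − 1/7 = 5/14, meaning 14/5 hours alone.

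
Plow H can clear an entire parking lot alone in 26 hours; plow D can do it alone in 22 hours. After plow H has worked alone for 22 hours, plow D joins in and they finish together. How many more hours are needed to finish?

In 22 hours plow H does 22/26 = 11/13 of the job, leaving 2/13.
Plow H and plow D together work at 12/143 per hour, so finishing takes 2/13 ÷ 12/143 = 11/6 hours.

11/6 hours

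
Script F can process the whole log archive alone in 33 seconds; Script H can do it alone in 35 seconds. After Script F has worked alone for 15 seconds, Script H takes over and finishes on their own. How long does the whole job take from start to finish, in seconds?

375/11 seconds

In 15 seconds Script F does 15/33 = 5/11 of the job, leaving 6/11.
Script H works at 1/35 per second, so finishing takes 6/11 ÷ 1/35 = 210/11 seconds.
Total time = 15 + 210/11 = 375/11 seconds.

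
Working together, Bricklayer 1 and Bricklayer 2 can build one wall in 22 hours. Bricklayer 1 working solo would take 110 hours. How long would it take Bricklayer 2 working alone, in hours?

55/2 hours

Combined rate is 1/22 per hour.
Known contribution: 1/110 per hour.
So Bricklayer 2's rate is 1/22 − 1/110 = 2/55, meaning 55/2 hours alone.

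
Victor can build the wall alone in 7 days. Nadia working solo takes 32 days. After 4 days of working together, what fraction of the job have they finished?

Combined rate: 1/7 + 1/32 = (32 + 7)/224 = 39/224 per day.
In 4 days they complete 4·39/224 = 39/56 of the job.

39/56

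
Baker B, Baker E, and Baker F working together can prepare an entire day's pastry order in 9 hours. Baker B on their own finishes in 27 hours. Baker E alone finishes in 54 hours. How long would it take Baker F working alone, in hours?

18 hours

Combined rate is 1/9 per hour.
Known contribution: 1/27 + 1/54 = (2 + 1)/54 = 3/54 = 1/18 per hour.
So Baker F's rate is 1/9 − 1/18 = 1/18, meaning 18 hours alone.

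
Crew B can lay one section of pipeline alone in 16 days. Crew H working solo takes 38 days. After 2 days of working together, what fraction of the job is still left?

125/152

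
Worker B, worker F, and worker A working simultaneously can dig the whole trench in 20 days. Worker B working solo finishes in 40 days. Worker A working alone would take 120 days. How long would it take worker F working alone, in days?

Combined rate is 1/20 per day.
Known contribution: 1/40 + 1/120 = (3 + 1)/120 = 4/120 = 1/30 per day.
So worker F's rate is 1/20 − 1/30 = 1/60, meaning 60 days alone.

60 days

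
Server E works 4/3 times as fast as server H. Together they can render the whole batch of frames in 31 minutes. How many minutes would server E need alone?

Let server H's rate be r; then server E's rate is (4/3)r, so together (4/3 + 1)r = (7/3)r = 1/31.
Thus r = 3/217 per minute.
Server H alone: 217/3 minutes; server E alone: 217/4 minutes.

217/4 minutes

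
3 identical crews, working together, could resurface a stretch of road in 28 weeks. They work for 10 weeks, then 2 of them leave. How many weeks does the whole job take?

One crew does 1/84 of the job per week.
After 10 weeks with 3 crews, 5/14 is done (9/14 left).
With 1 crew the rate is 1/84, so the rest takes 9/14 ÷ 1/84 = 54 weeks.
Total = 10 + 54 = 64 weeks.

64 weeks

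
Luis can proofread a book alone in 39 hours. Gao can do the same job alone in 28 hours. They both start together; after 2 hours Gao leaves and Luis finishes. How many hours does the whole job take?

In the first 2 hours the combined rate is 67/1092, so 67/546 of the job is done, leaving 479/546.
After Gao leaves the rate is 1/39 per hour; the remaining 479/546 takes 479/14 hours.
Total = 2 + 479/14 = 507/14 hours.

507/14 hours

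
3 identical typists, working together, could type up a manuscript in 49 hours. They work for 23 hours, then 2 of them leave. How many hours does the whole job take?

One typist does 1/147 of the job per hour.
After 23 hours with 3 typists, 23/49 is done (26/49 left).
With 1 typist the rate is 1/147, so the rest takes 26/49 ÷ 1/147 = 78 hours.
Total = 23 + 78 = 101 hours.

101 hours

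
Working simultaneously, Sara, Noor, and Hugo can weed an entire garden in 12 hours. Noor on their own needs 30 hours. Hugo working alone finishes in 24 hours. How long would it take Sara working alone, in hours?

Combined rate is 1/12 per hour.
Known contribution: 1/30 + 1/24 = (4 + 5)/120 = 9/120 = 3/40 per hour.
So Sara's rate is 1/12 − 3/40 = 1/120, meaning 120 hours alone.

120 hours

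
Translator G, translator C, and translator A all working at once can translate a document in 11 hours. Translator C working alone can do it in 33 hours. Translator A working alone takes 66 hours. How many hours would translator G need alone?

22 hours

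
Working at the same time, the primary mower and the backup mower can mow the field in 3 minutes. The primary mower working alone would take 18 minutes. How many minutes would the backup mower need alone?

Combined rate is 1/3 per minute.
Known contribution: 1/18 per minute.
So the backup mower's rate is 1/3 − 1/18 = 5/18, meaning 18/5 minutes alone.

18/5 minutes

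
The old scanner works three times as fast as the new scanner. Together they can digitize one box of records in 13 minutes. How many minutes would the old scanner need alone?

Let the new scanner's rate be r; then the old scanner's rate is 3r, so together (3 + 1)r = 4r = 1/13.
Thus r = 1/52 per minute.
The new scanner alone: 52 minutes; the old scanner alone: 52/3 minutes.

52/3 minutes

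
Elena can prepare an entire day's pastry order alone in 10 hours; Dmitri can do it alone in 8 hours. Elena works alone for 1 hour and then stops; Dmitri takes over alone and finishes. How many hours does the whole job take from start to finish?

41/5 hours

In 1 hour Elena does 1/10 of the job, leaving 9/10.
Dmitri works at 1/8 per hour, so finishing takes 9/10 ÷ 1/8 = 36/5 hours.
Total time = 1 + 36/5 = 41/5 hours.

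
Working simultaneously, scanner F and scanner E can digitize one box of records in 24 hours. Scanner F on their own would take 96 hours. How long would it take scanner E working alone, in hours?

32 hours

Combined rate is 1/24 per hour.
Known contribution: 1/96 per hour.
So scanner E's rate is 1/24 − 1/96 = 1/32, meaning 32 hours alone.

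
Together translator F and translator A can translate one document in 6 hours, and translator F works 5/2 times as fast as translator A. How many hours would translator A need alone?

21 hours

Let translator A's rate be r; then translator F's rate is (5/2)r, so together (5/2 + 1)r = (7/2)r = 1/6.
Thus r = 1/21 per hour.
Translator A alone: 21 hours; translator F alone: 42/5 hours.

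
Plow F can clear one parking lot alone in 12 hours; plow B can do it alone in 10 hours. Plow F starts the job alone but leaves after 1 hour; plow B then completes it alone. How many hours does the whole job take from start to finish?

In 1 hour plow F does 1/12 of the job, leaving 11/12.
Plow B works at 1/10 per hour, so finishing takes 11/12 ÷ 1/10 = 55/6 hours.
Total time = 1 + 55/6 = 61/6 hours.

61/6 hours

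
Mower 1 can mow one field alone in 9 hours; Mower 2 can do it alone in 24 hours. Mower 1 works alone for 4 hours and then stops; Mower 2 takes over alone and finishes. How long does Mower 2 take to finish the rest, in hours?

40/3 hours

In 4 hours Mower 1 does 4/9 of the job, leaving 5/9.
Mower 2 works at 1/24 per hour, so finishing takes 5/9 ÷ 1/24 = 40/3 hours.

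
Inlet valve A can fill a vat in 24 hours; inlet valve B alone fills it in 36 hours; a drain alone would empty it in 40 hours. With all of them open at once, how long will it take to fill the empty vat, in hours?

45/2 hours

Net rate = 1/24 + 1/36 − 1/40 = (15 + 10 − 9)/360 = 16/360 = 2/45 per hour.
Filling time = 1 ÷ (2/45) = 45/2 hours.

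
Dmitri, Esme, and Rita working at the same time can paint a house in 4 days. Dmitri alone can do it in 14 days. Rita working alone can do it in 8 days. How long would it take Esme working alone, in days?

Combined rate is 1/4 per day.
Known contribution: 1/14 + 1/8 = (4 + 7)/56 = 11/56 per day.
So Esme's rate is 1/4 − 11/56 = 3/56, meaning 56/3 days alone.

56/3 days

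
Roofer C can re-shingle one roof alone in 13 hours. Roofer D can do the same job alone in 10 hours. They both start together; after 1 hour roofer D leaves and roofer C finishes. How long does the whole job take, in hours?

117/10 hours

In the first 1 hour the combined rate is 23/130, so 23/130 of the job is done, leaving 107/130.
After roofer D leaves the rate is 1/13 per hour; the remaining 107/130 takes 107/10 hours.
Total = 1 + 107/10 = 117/10 hours.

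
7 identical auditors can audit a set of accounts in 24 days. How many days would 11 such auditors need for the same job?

168/11 days

Total work is 7·24 = 168 auditor-days.
With 11 auditors: 168/11 days.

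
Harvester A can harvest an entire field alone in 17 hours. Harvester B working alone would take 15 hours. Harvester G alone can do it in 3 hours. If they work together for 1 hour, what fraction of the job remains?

46/85

Combined rate: 1/17 + 1/15 + 1/3 = (15 + 17 + 85)/255 = 117/255 = 39/85 per hour.
In 1 hour they complete 1·39/85 = 39/85 of the job.
So 46/85 remains.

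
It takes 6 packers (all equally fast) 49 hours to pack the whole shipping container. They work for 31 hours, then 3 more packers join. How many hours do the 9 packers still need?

One packer does 1/294 of the job per hour.
After 31 hours with 6 packers, 31/49 is done (18/49 left).
With 9 packers the rate is 9/294 = 3/98, so the rest takes 18/49 ÷ 3/98 = 12 hours.

12 hours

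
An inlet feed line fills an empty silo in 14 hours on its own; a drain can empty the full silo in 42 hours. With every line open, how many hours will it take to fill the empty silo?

Net rate = 1/14 − 1/42 = (3 − 1)/42 = 2/42 = 1/21 per hour.
Filling time = 1 ÷ (1/21) = 21 hours.

21 hours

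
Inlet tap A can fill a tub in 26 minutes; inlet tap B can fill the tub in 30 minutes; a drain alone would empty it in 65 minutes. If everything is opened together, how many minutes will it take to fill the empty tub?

195/11 minutes

Net rate = 1/26 + 1/30 − 1/65 = (15 + 13 − 6)/390 = 22/390 = 11/195 per minute.
Filling time = 1 ÷ (11/195) = 195/11 minutes.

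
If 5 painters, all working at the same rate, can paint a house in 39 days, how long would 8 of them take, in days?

Total work is 5·39 = 195 painter-days.
With 8 painters: 195/8 days.

195/8 days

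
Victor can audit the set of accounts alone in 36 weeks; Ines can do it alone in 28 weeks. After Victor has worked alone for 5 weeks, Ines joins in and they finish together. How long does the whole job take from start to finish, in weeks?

297/16 weeks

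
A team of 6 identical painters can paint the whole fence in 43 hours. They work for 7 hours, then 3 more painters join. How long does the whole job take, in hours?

31 hours

One painter does 1/258 of the job per hour.
After 7 hours with 6 painters, 7/43 is done (36/43 left).
With 9 painters the rate is 9/258 = 3/86, so the rest takes 36/43 ÷ 3/86 = 24 hours.
Total = 7 + 24 = 31 hours.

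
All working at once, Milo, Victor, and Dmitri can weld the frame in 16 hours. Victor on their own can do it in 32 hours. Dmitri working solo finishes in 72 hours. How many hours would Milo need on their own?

288/5 hours

Combined rate is 1/16 per hour.
Known contribution: 1/32 + 1/72 = (9 + 4)/288 = 13/288 per hour.
So Milo's rate is 1/16 − 13/288 = 5/288, meaning 288/5 hours alone.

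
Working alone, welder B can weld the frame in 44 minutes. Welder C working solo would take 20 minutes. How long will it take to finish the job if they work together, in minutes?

55/4 minutes

With two workers the combined time is the product over the sum: 44·20/(44+20) = 880/64 = 55/4 minutes.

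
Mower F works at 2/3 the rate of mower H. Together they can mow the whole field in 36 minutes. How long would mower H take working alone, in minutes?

60 minutes

Let mower H's rate be r; then mower F's rate is (2/3)r, so together (2/3 + 1)r = (5/3)r = 1/36.
Thus r = 1/60 per minute.
Mower H alone: 60 minutes; mower F alone: 90 minutes.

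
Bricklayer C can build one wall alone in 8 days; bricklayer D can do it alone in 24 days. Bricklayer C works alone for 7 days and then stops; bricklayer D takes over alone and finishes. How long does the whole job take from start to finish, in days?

10 days

In 7 days bricklayer C does 7/8 of the job, leaving 1/8.
Bricklayer D works at 1/24 per day, so finishing takes 1/8 ÷ 1/24 = 3 days.
Total time = 7 + 3 = 10 days.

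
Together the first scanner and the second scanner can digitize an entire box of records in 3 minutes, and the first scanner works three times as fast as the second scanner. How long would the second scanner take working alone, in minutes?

Let the second scanner's rate be r; then the first scanner's rate is 3r, so together (3 + 1)r = 4r = 1/3.
Thus r = 1/12 per minute.
The second scanner alone: 12 minutes; the first scanner alone: 4 minutes.

12 minutes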